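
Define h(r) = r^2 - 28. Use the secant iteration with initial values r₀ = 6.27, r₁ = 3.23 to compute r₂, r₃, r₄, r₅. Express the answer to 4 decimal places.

h(6.27) = 11.312900, h(3.23) = -17.567100
r₂ = 3.230000 − (-17.567100)·(3.230000 − 6.270000) / (-17.567100 − 11.312900) = 3.230000 − (53.403984)/(-28.880000) = 5.079168
h(5.079168) = -2.202048
r₃ = 5.079168 − (-2.202048)·(5.079168 − 3.230000) / (-2.202048 − (-17.567100)) = 5.079168 − (-4.071958)/(15.365052) = 5.344183
h(5.344183) = 0.560289
r₄ = 5.344183 − 0.560289·(5.344183 − 5.079168) / (0.560289 − (-2.202048)) = 5.344183 − (0.148484)/(2.762337) = 5.290429
h(5.290429) = -0.011356
r₅ = 5.290429 − (-0.011356)·(5.290429 − 5.344183) / (-0.011356 − 0.560289) = 5.290429 − (0.000610)/(-0.571645) = 5.291497

5.0792, 5.3442, 5.2904, 5.2915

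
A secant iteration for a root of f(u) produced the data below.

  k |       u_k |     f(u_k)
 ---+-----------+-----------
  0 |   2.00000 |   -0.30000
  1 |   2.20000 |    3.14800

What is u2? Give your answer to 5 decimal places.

u2 = 2.20000 − 3.14800·(2.20000 − 2.00000) / (3.14800 − (-0.30000))
   = 2.20000 − (0.6296000)/(3.4480000) = 2.0174014

2.01740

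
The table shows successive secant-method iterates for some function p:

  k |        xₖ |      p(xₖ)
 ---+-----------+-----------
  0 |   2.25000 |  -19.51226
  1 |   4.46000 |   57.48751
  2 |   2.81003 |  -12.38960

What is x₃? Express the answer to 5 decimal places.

x₃ = 2.81003 − (-12.38960)·(2.81003 − 4.46000) / (-12.38960 − 57.48751)
   = 2.81003 − (20.4424683)/(-69.8771100) = 3.1025789

3.10258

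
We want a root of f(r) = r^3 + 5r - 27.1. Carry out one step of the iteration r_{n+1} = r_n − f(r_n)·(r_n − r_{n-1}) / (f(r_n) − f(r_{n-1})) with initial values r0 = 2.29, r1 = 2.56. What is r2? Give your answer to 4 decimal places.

2.4507

f(2.29) = -3.641011, f(2.56) = 2.477216
r2 = 2.560000 − 2.477216·(2.560000 − 2.290000) / (2.477216 − (-3.641011)) = 2.560000 − (0.668848)/(6.118227) = 2.450679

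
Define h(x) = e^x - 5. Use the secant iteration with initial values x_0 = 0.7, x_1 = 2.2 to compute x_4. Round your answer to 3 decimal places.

h(0.7) = -2.98625, h(2.2) = 4.02501
x_2 = 2.20000 − 4.02501·(2.20000 − 0.70000) / (4.02501 − (-2.98625)) = 2.20000 − (6.03752)/(7.01126) = 1.33888
h(1.33888) = -1.18522
x_3 = 1.33888 − (-1.18522)·(1.33888 − 2.20000) / (-1.18522 − 4.02501) = 1.33888 − (1.02062)/(-5.21024) = 1.53477
h(1.53477) = -0.35975
x_4 = 1.53477 − (-0.35975)·(1.53477 − 1.33888) / (-0.35975 − (-1.18522)) = 1.53477 − (-0.07047)/(0.82548) = 1.62014

1.620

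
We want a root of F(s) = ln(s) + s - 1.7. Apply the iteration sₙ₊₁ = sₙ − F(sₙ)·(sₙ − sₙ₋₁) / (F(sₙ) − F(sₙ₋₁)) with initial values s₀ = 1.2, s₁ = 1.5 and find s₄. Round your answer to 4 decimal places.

F(1.2) = -0.317678, F(1.5) = 0.205465
s₂ = 1.500000 − 0.205465·(1.500000 − 1.200000) / (0.205465 − (-0.317678)) = 1.500000 − (0.061640)/(0.523144) = 1.382175
F(1.382175) = 0.005833
s₃ = 1.382175 − 0.005833·(1.382175 − 1.500000) / (0.005833 − 0.205465) = 1.382175 − (-0.000687)/(-0.199632) = 1.378732
F(1.378732) = -0.000104
s₄ = 1.378732 − (-0.000104)·(1.378732 − 1.382175) / (-0.000104 − 0.005833) = 1.378732 − (0.000000)/(-0.005936) = 1.378792

1.3788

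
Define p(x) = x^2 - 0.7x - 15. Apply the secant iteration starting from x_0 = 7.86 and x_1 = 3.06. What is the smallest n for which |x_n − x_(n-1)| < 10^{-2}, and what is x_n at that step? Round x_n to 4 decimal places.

n = 5, x_n = 4.2387

p(7.86) = 41.277600, p(3.06) = -7.778400
x_2 = 3.060000 − (-7.778400)·(-4.800000)/(-49.056000) = 3.821096;  |Δ| = 0.761096
p(3.821096) = -3.073993
x_3 = 3.821096 − (-3.073993)·(0.761096)/(4.704407) = 4.318418;  |Δ| = 0.497322
p(4.318418) = 0.625838
x_4 = 4.318418 − 0.625838·(0.497322)/(3.699832) = 4.234294;  |Δ| = 0.084124
p(4.234294) = -0.034760
x_5 = 4.234294 − (-0.034760)·(-0.084124)/(-0.660598) = 4.238721;  |Δ| = 0.004426
|x_5 − x_4| = 0.004426 < 10^{-2}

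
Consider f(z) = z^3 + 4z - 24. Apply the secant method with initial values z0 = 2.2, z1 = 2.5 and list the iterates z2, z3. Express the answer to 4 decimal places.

2.4211, 2.4267

f(2.2) = -4.552000, f(2.5) = 1.625000
z2 = 2.500000 − 1.625000·(2.500000 − 2.200000) / (1.625000 − (-4.552000)) = 2.500000 − (0.487500)/(6.177000) = 2.421078
f(2.421078) = -0.124248
z3 = 2.421078 − (-0.124248)·(2.421078 − 2.500000) / (-0.124248 − 1.625000) = 2.421078 − (0.009806)/(-1.749248) = 2.426684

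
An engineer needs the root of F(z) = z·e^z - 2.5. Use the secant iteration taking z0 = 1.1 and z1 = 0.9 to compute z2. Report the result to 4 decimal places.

F(1.1) = 0.804583, F(0.9) = -0.286357
z2 = 0.900000 − (-0.286357)·(0.900000 − 1.100000) / (-0.286357 − 0.804583) = 0.900000 − (0.057271)/(-1.090940) = 0.952497

0.9525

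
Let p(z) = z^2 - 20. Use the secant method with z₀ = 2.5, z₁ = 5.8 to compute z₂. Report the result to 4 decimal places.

4.1566

p(2.5) = -13.750000, p(5.8) = 13.640000
z₂ = 5.800000 − 13.640000·(5.800000 − 2.500000) / (13.640000 − (-13.750000)) = 5.800000 − (45.012000)/(27.390000) = 4.156627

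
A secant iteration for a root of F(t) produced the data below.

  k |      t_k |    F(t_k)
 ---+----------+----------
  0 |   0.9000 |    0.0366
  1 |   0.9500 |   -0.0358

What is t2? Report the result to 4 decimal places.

0.9253

t2 = 0.9500 − (-0.0358)·(0.9500 − 0.9000) / (-0.0358 − 0.0366)
   = 0.9500 − (-0.001790)/(-0.072400) = 0.925276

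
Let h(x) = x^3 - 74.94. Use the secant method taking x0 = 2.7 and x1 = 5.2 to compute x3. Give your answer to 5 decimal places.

4.13714

h(2.7) = -55.2570000, h(5.2) = 65.6680000
x2 = 5.2000000 − 65.6680000·(5.2000000 − 2.7000000) / (65.6680000 − (-55.2570000)) = 5.2000000 − (164.1700000)/(120.9250000) = 3.8423816
h(3.8423816) = -18.2114744
x3 = 3.8423816 − (-18.2114744)·(3.8423816 − 5.2000000) / (-18.2114744 − 65.6680000) = 3.8423816 − (24.7242320)/(-83.8794744) = 4.1371407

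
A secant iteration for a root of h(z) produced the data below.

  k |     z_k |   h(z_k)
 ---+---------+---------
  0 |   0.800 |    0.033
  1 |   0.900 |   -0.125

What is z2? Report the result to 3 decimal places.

0.821

z2 = 0.900 − (-0.125)·(0.900 − 0.800) / (-0.125 − 0.033)
   = 0.900 − (-0.01250)/(-0.15800) = 0.82089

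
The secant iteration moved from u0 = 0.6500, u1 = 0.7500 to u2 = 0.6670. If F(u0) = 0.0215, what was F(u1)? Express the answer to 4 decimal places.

The secant line through (0.6500, 0.0215) and (0.7500, F(u1)) crosses zero at u2 = 0.6670.
So (0.6500, 0.0215), (0.7500, F(u1)), (0.6670, 0) are collinear:
F(u1) = 0.0215 · (0.7500 − 0.6670) / (0.6500 − 0.6670) = 0.0215 · (0.083000)/(-0.017000) = -0.104971

-0.1050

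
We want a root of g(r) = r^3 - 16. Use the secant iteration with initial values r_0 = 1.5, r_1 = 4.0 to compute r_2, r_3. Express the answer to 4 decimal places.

g(1.5) = -12.625000, g(4.0) = 48.000000
r_2 = 4.000000 − 48.000000·(4.000000 − 1.500000) / (48.000000 − (-12.625000)) = 4.000000 − (120.000000)/(60.625000) = 2.020619
g(2.020619) = -7.750018
r_3 = 2.020619 − (-7.750018)·(2.020619 − 4.000000) / (-7.750018 − 48.000000) = 2.020619 − (15.340241)/(-55.750018) = 2.295780

2.0206, 2.2958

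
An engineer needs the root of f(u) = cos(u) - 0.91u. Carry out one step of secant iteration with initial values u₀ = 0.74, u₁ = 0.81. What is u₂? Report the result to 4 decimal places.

f(0.74) = 0.065069, f(0.81) = -0.047602
u₂ = 0.810000 − (-0.047602)·(0.810000 − 0.740000) / (-0.047602 − 0.065069) = 0.810000 − (-0.003332)/(-0.112670) = 0.780426

0.7804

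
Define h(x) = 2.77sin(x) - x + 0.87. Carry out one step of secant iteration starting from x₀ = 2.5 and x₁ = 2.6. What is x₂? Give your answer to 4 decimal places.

h(2.5) = 0.027768, h(2.6) = -0.302061
x₂ = 2.600000 − (-0.302061)·(2.600000 − 2.500000) / (-0.302061 − 0.027768) = 2.600000 − (-0.030206)/(-0.329829) = 2.508419

2.5084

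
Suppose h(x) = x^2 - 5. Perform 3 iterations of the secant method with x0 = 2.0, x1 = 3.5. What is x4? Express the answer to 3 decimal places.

2.236

h(2.0) = -1.00000, h(3.5) = 7.25000
x2 = 3.50000 − 7.25000·(3.50000 − 2.00000) / (7.25000 − (-1.00000)) = 3.50000 − (10.87500)/(8.25000) = 2.18182
h(2.18182) = -0.23967
x3 = 2.18182 − (-0.23967)·(2.18182 − 3.50000) / (-0.23967 − 7.25000) = 2.18182 − (0.31593)/(-7.48967) = 2.22400
h(2.22400) = -0.05382
x4 = 2.22400 − (-0.05382)·(2.22400 − 2.18182) / (-0.05382 − (-0.23967)) = 2.22400 − (-0.00227)/(0.18585) = 2.23622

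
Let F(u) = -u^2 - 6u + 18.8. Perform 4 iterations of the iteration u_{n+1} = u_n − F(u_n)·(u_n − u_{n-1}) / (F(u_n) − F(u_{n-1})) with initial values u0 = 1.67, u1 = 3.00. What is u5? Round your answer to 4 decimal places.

F(1.67) = 5.991100, F(3.00) = -8.200000
u2 = 3.000000 − (-8.200000)·(3.000000 − 1.670000) / (-8.200000 − 5.991100) = 3.000000 − (-10.906000)/(-14.191100) = 2.231490
F(2.231490) = 0.431511
u3 = 2.231490 − 0.431511·(2.231490 − 3.000000) / (0.431511 − (-8.200000)) = 2.231490 − (-0.331620)/(8.631511) = 2.269910
F(2.269910) = 0.028050
u4 = 2.269910 − 0.028050·(2.269910 − 2.231490) / (0.028050 − 0.431511) = 2.269910 − (0.001078)/(-0.403461) = 2.272581
F(2.272581) = -0.000110
u5 = 2.272581 − (-0.000110)·(2.272581 − 2.269910) / (-0.000110 − 0.028050) = 2.272581 − (0.000000)/(-0.028160) = 2.272571

2.2726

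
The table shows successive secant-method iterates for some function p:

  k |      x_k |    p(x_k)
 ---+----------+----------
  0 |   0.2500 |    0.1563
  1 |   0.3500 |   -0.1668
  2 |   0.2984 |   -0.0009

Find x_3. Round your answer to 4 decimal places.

0.2981

x_3 = 0.2984 − (-0.0009)·(0.2984 − 0.3500) / (-0.0009 − (-0.1668))
   = 0.2984 − (0.000046)/(0.165900) = 0.298120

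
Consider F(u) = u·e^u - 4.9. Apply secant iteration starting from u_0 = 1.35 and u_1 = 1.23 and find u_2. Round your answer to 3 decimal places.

1.313

F(1.35) = 0.30752, F(1.23) = -0.69189
u_2 = 1.23000 − (-0.69189)·(1.23000 − 1.35000) / (-0.69189 − 0.30752) = 1.23000 − (0.08303)/(-0.99941) = 1.31308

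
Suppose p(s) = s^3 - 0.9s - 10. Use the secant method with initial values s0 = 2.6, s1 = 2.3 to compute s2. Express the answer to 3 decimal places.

2.294

p(2.6) = 5.23600, p(2.3) = 0.09700
s2 = 2.30000 − 0.09700·(2.30000 − 2.60000) / (0.09700 − 5.23600) = 2.30000 − (-0.02910)/(-5.13900) = 2.29434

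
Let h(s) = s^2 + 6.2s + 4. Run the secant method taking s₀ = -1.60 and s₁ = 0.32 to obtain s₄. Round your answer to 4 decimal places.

-0.7300

h(-1.60) = -3.360000, h(0.32) = 6.086400
s₂ = 0.320000 − 6.086400·(0.320000 − (-1.600000)) / (6.086400 − (-3.360000)) = 0.320000 − (11.685888)/(9.446400) = -0.917073
h(-0.917073) = -0.844830
s₃ = -0.917073 − (-0.844830)·(-0.917073 − 0.320000) / (-0.844830 − 6.086400) = -0.917073 − (1.045117)/(-6.931230) = -0.766289
h(-0.766289) = -0.163795
s₄ = -0.766289 − (-0.163795)·(-0.766289 − (-0.917073)) / (-0.163795 − (-0.844830)) = -0.766289 − (-0.024698)/(0.681036) = -0.730025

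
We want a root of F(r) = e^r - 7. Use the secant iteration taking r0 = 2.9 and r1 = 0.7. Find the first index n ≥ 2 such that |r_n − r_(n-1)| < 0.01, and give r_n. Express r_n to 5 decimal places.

F(2.9) = 11.1741454, F(0.7) = -4.9862473
r2 = 0.7000000 − (-4.9862473)·(-2.2000000)/(-16.1603927) = 1.3788043;  |Δ| = 0.6788043
F(1.3788043) = -3.0298483
r3 = 1.3788043 − (-3.0298483)·(0.6788043)/(1.9563990) = 2.4300592;  |Δ| = 1.0512549
F(2.4300592) = 4.3595549
r4 = 2.4300592 − 4.3595549·(1.0512549)/(7.3894032) = 1.8098463;  |Δ| = 0.6202130
F(1.8098463) = -0.8904918
r5 = 1.8098463 − (-0.8904918)·(-0.6202130)/(-5.2500467) = 1.9150443;  |Δ| = 0.1051980
F(1.9150443) = -0.2127605
r6 = 1.9150443 − (-0.2127605)·(0.1051980)/(0.6777313) = 1.9480692;  |Δ| = 0.0330249
F(1.9480692) = 0.0151295
r7 = 1.9480692 − 0.0151295·(0.0330249)/(0.2278900) = 1.9458767;  |Δ| = 0.0021925
|r7 − r6| = 0.0021925 < 0.01

n = 7, r_n = 1.94588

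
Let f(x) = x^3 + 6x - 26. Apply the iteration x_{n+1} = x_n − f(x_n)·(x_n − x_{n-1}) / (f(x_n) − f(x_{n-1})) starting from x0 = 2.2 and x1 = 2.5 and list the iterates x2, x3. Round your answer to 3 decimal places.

f(2.2) = -2.15200, f(2.5) = 4.62500
x2 = 2.50000 − 4.62500·(2.50000 − 2.20000) / (4.62500 − (-2.15200)) = 2.50000 − (1.38750)/(6.77700) = 2.29526
f(2.29526) = -0.13643
x3 = 2.29526 − (-0.13643)·(2.29526 − 2.50000) / (-0.13643 − 4.62500) = 2.29526 − (0.02793)/(-4.76143) = 2.30113

2.295, 2.301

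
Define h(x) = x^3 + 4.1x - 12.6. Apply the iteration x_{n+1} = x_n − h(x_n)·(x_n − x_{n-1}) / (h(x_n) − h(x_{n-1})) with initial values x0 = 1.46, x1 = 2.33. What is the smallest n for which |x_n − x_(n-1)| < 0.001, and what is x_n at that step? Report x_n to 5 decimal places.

h(1.46) = -3.5018640, h(2.33) = 9.6023370
x2 = 2.3300000 − 9.6023370·(0.8700000)/(13.1042010) = 1.6924920;  |Δ| = 0.6375080
h(1.6924920) = -0.8125903
x3 = 1.6924920 − (-0.8125903)·(-0.6375080)/(-10.4149273) = 1.7422314;  |Δ| = 0.0497395
h(1.7422314) = -0.1685334
x4 = 1.7422314 − (-0.1685334)·(0.0497395)/(0.6440570) = 1.7552470;  |Δ| = 0.0130156
h(1.7552470) = 0.0042391
x5 = 1.7552470 − 0.0042391·(0.0130156)/(0.1727725) = 1.7549276;  |Δ| = 0.0003193
|x5 − x4| = 0.0003193 < 0.001

n = 5, x_n = 1.75493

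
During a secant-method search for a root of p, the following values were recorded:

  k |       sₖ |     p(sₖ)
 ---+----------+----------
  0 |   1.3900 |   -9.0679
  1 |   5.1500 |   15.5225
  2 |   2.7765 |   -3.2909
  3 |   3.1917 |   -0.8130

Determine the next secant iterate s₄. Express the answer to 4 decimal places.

s₄ = 3.1917 − (-0.8130)·(3.1917 − 2.7765) / (-0.8130 − (-3.2909))
   = 3.1917 − (-0.337558)/(2.477900) = 3.327927

3.3279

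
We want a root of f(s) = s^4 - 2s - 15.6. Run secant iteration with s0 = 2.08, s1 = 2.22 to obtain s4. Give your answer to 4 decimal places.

f(2.08) = -1.042263, f(2.22) = 4.249127
s2 = 2.220000 − 4.249127·(2.220000 − 2.080000) / (4.249127 − (-1.042263)) = 2.220000 − (0.594878)/(5.291390) = 2.107576
f(2.107576) = -0.084874
s3 = 2.107576 − (-0.084874)·(2.107576 − 2.220000) / (-0.084874 − 4.249127) = 2.107576 − (0.009542)/(-4.334001) = 2.109778
f(2.109778) = -0.006705
s4 = 2.109778 − (-0.006705)·(2.109778 − 2.107576) / (-0.006705 − (-0.084874)) = 2.109778 − (-0.000015)/(0.078169) = 2.109967

2.1100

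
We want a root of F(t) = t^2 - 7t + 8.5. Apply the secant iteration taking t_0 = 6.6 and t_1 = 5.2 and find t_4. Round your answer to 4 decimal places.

5.4364

F(6.6) = 5.860000, F(5.2) = -0.860000
t_2 = 5.200000 − (-0.860000)·(5.200000 − 6.600000) / (-0.860000 − 5.860000) = 5.200000 − (1.204000)/(-6.720000) = 5.379167
F(5.379167) = -0.218733
t_3 = 5.379167 − (-0.218733)·(5.379167 − 5.200000) / (-0.218733 − (-0.860000)) = 5.379167 − (-0.039190)/(0.641267) = 5.440279
F(5.440279) = 0.014684
t_4 = 5.440279 − 0.014684·(5.440279 − 5.379167) / (0.014684 − (-0.218733)) = 5.440279 − (0.000897)/(0.233417) = 5.436435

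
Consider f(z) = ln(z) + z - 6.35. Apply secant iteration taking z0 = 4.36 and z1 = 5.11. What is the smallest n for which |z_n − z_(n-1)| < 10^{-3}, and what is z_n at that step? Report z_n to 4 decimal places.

f(4.36) = -0.517528, f(5.11) = 0.391199
z2 = 5.110000 − 0.391199·(0.750000)/(0.908727) = 4.787131;  |Δ| = 0.322869
f(4.787131) = 0.003063
z3 = 4.787131 − 0.003063·(-0.322869)/(-0.388137) = 4.784584;  |Δ| = 0.002548
f(4.784584) = -0.000017
z4 = 4.784584 − (-0.000017)·(-0.002548)/(-0.003080) = 4.784598;  |Δ| = 0.000014
|z4 − z3| = 0.000014 < 10^{-3}

n = 4, z_n = 4.7846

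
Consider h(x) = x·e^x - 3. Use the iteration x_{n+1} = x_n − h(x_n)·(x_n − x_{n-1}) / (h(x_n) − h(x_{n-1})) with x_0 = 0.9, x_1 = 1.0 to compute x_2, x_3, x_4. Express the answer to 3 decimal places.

1.056, 1.050, 1.050

h(0.9) = -0.78636, h(1.0) = -0.28172
x_2 = 1.00000 − (-0.28172)·(1.00000 − 0.90000) / (-0.28172 − (-0.78636)) = 1.00000 − (-0.02817)/(0.50464) = 1.05583
h(1.05583) = 0.03481
x_3 = 1.05583 − 0.03481·(1.05583 − 1.00000) / (0.03481 − (-0.28172)) = 1.05583 − (0.00194)/(0.31653) = 1.04969
h(1.04969) = -0.00130
x_4 = 1.04969 − (-0.00130)·(1.04969 − 1.05583) / (-0.00130 − 0.03481) = 1.04969 − (0.00001)/(-0.03611) = 1.04991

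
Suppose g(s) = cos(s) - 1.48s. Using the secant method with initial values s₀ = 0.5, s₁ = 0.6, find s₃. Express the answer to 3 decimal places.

g(0.5) = 0.13758, g(0.6) = -0.06266
s₂ = 0.60000 − (-0.06266)·(0.60000 − 0.50000) / (-0.06266 − 0.13758) = 0.60000 − (-0.00627)/(-0.20025) = 0.56871
g(0.56871) = 0.00091
s₃ = 0.56871 − 0.00091·(0.56871 − 0.60000) / (0.00091 − (-0.06266)) = 0.56871 − (-0.00003)/(0.06358) = 0.56916

0.569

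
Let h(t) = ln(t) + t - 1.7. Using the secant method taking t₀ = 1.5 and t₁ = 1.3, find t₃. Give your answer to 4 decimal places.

1.3788

h(1.5) = 0.205465, h(1.3) = -0.137636
t₂ = 1.300000 − (-0.137636)·(1.300000 − 1.500000) / (-0.137636 − 0.205465) = 1.300000 − (0.027527)/(-0.343101) = 1.380230
h(1.380230) = 0.002481
t₃ = 1.380230 − 0.002481·(1.380230 − 1.300000) / (0.002481 − (-0.137636)) = 1.380230 − (0.000199)/(0.140117) = 1.378810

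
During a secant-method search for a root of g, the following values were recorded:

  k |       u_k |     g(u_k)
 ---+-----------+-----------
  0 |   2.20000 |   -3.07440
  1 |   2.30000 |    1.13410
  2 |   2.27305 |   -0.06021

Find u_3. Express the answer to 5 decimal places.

u_3 = 2.27305 − (-0.06021)·(2.27305 − 2.30000) / (-0.06021 − 1.13410)
   = 2.27305 − (0.0016227)/(-1.1943100) = 2.2744087

2.27441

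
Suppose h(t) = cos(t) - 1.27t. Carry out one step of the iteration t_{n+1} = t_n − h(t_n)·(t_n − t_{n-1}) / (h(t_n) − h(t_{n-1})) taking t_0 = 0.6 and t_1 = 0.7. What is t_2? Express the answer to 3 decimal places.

0.634

h(0.6) = 0.06334, h(0.7) = -0.12416
t_2 = 0.70000 − (-0.12416)·(0.70000 − 0.60000) / (-0.12416 − 0.06334) = 0.70000 − (-0.01242)/(-0.18749) = 0.63378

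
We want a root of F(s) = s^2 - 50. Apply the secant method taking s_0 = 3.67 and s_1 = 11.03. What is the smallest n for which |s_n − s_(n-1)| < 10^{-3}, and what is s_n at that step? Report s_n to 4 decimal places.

F(3.67) = -36.531100, F(11.03) = 71.660900
s_2 = 11.030000 − 71.660900·(7.360000)/(108.192000) = 6.155109;  |Δ| = 4.874891
F(6.155109) = -12.114635
s_3 = 6.155109 − (-12.114635)·(-4.874891)/(-83.775535) = 6.860058;  |Δ| = 0.704950
F(6.860058) = -2.939599
s_4 = 6.860058 − (-2.939599)·(0.704950)/(9.175037) = 7.085918;  |Δ| = 0.225859
F(7.085918) = 0.210232
s_5 = 7.085918 − 0.210232·(0.225859)/(3.149831) = 7.070843;  |Δ| = 0.015075
F(7.070843) = -0.003178
s_6 = 7.070843 − (-0.003178)·(-0.015075)/(-0.213410) = 7.071068;  |Δ| = 0.000224
|s_6 − s_5| = 0.000224 < 10^{-3}

n = 6, s_n = 7.0711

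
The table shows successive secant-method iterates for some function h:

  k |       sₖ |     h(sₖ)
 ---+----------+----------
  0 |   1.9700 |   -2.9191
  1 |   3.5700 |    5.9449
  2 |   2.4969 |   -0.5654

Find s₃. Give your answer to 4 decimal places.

s₃ = 2.4969 − (-0.5654)·(2.4969 − 3.5700) / (-0.5654 − 5.9449)
   = 2.4969 − (0.606731)/(-6.510300) = 2.590096

2.5901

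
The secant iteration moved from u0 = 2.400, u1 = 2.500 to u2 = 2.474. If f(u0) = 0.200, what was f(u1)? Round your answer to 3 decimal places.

-0.070

The secant line through (2.400, 0.200) and (2.500, f(u1)) crosses zero at u2 = 2.474.
So (2.400, 0.200), (2.500, f(u1)), (2.474, 0) are collinear:
f(u1) = 0.200 · (2.500 − 2.474) / (2.400 − 2.474) = 0.200 · (0.02600)/(-0.07400) = -0.07027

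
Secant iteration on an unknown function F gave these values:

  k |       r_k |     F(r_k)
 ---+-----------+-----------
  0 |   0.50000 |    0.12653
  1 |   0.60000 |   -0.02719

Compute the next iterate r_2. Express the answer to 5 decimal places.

r_2 = 0.60000 − (-0.02719)·(0.60000 − 0.50000) / (-0.02719 − 0.12653)
   = 0.60000 − (-0.0027190)/(-0.1537200) = 0.5823120

0.58231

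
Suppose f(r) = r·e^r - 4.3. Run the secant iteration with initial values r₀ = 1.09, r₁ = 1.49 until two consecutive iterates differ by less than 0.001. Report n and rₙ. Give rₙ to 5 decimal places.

f(1.09) = -1.0580413, f(1.49) = 2.3112723
r₂ = 1.4900000 − 2.3112723·(0.4000000)/(3.3693136) = 1.2156091;  |Δ| = 0.2743909
f(1.2156091) = -0.2005435
r₃ = 1.2156091 − (-0.2005435)·(-0.2743909)/(-2.5118158) = 1.2375165;  |Δ| = 0.0219074
f(1.2375165) = -0.0342285
r₄ = 1.2375165 − (-0.0342285)·(0.0219074)/(0.1663150) = 1.2420252;  |Δ| = 0.0045087
f(1.2420252) = 0.0006596
r₅ = 1.2420252 − 0.0006596·(0.0045087)/(0.0348881) = 1.2419399;  |Δ| = 0.0000852
|r₅ − r₄| = 0.0000852 < 0.001

n = 5, rₙ = 1.24194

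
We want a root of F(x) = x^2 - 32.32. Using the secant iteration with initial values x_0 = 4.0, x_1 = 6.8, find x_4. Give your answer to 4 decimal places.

5.6853

F(4.0) = -16.320000, F(6.8) = 13.920000
x_2 = 6.800000 − 13.920000·(6.800000 − 4.000000) / (13.920000 − (-16.320000)) = 6.800000 − (38.976000)/(30.240000) = 5.511111
F(5.511111) = -1.947654
x_3 = 5.511111 − (-1.947654)·(5.511111 − 6.800000) / (-1.947654 − 13.920000) = 5.511111 − (2.510310)/(-15.867654) = 5.669314
F(5.669314) = -0.178878
x_4 = 5.669314 − (-0.178878)·(5.669314 − 5.511111) / (-0.178878 − (-1.947654)) = 5.669314 − (-0.028299)/(1.768776) = 5.685313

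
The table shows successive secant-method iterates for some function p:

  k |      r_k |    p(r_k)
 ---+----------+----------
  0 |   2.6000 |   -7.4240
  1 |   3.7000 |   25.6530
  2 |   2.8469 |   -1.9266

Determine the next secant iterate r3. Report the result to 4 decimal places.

2.9065

r3 = 2.8469 − (-1.9266)·(2.8469 − 3.7000) / (-1.9266 − 25.6530)
   = 2.8469 − (1.643582)/(-27.579600) = 2.906494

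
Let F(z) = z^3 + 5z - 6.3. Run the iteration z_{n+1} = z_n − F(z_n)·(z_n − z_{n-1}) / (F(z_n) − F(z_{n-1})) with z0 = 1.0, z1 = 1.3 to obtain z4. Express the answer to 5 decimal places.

F(1.0) = -0.3000000, F(1.3) = 2.3970000
z2 = 1.3000000 − 2.3970000·(1.3000000 − 1.0000000) / (2.3970000 − (-0.3000000)) = 1.3000000 − (0.7191000)/(2.6970000) = 1.0333704
F(1.0333704) = -0.0296588
z3 = 1.0333704 − (-0.0296588)·(1.0333704 − 1.3000000) / (-0.0296588 − 2.3970000) = 1.0333704 − (0.0079079)/(-2.4266588) = 1.0366292
F(1.0366292) = -0.0028923
z4 = 1.0366292 − (-0.0028923)·(1.0366292 − 1.0333704) / (-0.0028923 − (-0.0296588)) = 1.0366292 − (-0.0000094)/(0.0267664) = 1.0369813

1.03698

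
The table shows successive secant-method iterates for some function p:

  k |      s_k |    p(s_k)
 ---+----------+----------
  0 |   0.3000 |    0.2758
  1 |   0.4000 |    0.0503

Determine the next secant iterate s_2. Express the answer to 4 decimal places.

0.4223

s_2 = 0.4000 − 0.0503·(0.4000 − 0.3000) / (0.0503 − 0.2758)
   = 0.4000 − (0.005030)/(-0.225500) = 0.422306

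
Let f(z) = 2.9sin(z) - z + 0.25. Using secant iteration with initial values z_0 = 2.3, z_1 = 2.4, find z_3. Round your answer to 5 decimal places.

f(2.3) = 0.1125451, f(2.4) = -0.1911568
z_2 = 2.4000000 − (-0.1911568)·(2.4000000 − 2.3000000) / (-0.1911568 − 0.1125451) = 2.4000000 − (-0.0191157)/(-0.3037019) = 2.3370578
f(2.3370578) = 0.0024160
z_3 = 2.3370578 − 0.0024160·(2.3370578 − 2.4000000) / (0.0024160 − (-0.1911568)) = 2.3370578 − (-0.0001521)/(0.1935728) = 2.3378433

2.33784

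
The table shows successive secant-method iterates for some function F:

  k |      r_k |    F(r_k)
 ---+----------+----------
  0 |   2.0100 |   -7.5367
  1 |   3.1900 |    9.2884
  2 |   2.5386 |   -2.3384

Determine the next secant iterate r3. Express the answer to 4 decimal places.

r3 = 2.5386 − (-2.3384)·(2.5386 − 3.1900) / (-2.3384 − 9.2884)
   = 2.5386 − (1.523234)/(-11.626800) = 2.669611

2.6696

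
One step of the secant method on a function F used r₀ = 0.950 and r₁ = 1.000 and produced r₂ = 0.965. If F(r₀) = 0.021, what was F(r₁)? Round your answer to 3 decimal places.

The secant line through (0.950, 0.021) and (1.000, F(r₁)) crosses zero at r₂ = 0.965.
So (0.950, 0.021), (1.000, F(r₁)), (0.965, 0) are collinear:
F(r₁) = 0.021 · (1.000 − 0.965) / (0.950 − 0.965) = 0.021 · (0.03500)/(-0.01500) = -0.04900

-0.049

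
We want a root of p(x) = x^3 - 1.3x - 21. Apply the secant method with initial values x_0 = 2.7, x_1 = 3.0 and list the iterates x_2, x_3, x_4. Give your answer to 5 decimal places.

p(2.7) = -4.8270000, p(3.0) = 2.1000000
x_2 = 3.0000000 − 2.1000000·(3.0000000 − 2.7000000) / (2.1000000 − (-4.8270000)) = 3.0000000 − (0.6300000)/(6.9270000) = 2.9090515
p(2.9090515) = -0.1636832
x_3 = 2.9090515 − (-0.1636832)·(2.9090515 − 3.0000000) / (-0.1636832 − 2.1000000) = 2.9090515 − (0.0148867)/(-2.2636832) = 2.9156279
p(2.9156279) = -0.0048965
x_4 = 2.9156279 − (-0.0048965)·(2.9156279 − 2.9090515) / (-0.0048965 − (-0.1636832)) = 2.9156279 − (-0.0000322)/(0.1587867) = 2.9158307

2.90905, 2.91563, 2.91583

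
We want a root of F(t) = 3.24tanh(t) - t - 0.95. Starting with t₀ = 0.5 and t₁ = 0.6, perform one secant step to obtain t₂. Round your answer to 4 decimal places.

F(0.5) = 0.047260, F(0.6) = 0.190041
t₂ = 0.600000 − 0.190041·(0.600000 − 0.500000) / (0.190041 − 0.047260) = 0.600000 − (0.019004)/(0.142781) = 0.466901

0.4669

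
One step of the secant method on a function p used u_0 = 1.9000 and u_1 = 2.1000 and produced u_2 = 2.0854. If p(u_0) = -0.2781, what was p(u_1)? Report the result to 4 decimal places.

0.0219

The secant line through (1.9000, -0.2781) and (2.1000, p(u_1)) crosses zero at u_2 = 2.0854.
So (1.9000, -0.2781), (2.1000, p(u_1)), (2.0854, 0) are collinear:
p(u_1) = -0.2781 · (2.1000 − 2.0854) / (1.9000 − 2.0854) = -0.2781 · (0.014600)/(-0.185400) = 0.021900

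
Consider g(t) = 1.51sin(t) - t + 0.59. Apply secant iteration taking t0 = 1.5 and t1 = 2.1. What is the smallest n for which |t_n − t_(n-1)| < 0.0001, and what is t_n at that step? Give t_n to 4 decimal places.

n = 5, t_n = 1.9771

g(1.5) = 0.596217, g(2.1) = -0.206554
t2 = 2.100000 − (-0.206554)·(0.600000)/(-0.802771) = 1.945619;  |Δ| = 0.154381
g(1.945619) = 0.049545
t3 = 1.945619 − 0.049545·(-0.154381)/(0.256099) = 1.975486;  |Δ| = 0.029867
g(1.975486) = 0.002543
t4 = 1.975486 − 0.002543·(0.029867)/(-0.047002) = 1.977102;  |Δ| = 0.001616
g(1.977102) = -0.000035
t5 = 1.977102 − (-0.000035)·(0.001616)/(-0.002579) = 1.977080;  |Δ| = 0.000022
|t5 − t4| = 0.000022 < 0.0001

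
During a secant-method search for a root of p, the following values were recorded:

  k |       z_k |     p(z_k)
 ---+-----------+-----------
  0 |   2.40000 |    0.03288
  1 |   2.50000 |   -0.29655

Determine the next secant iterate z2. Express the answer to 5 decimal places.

z2 = 2.50000 − (-0.29655)·(2.50000 − 2.40000) / (-0.29655 − 0.03288)
   = 2.50000 − (-0.0296550)/(-0.3294300) = 2.4099809

2.40998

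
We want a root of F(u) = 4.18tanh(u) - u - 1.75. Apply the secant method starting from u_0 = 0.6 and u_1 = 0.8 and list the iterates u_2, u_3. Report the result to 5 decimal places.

F(0.6) = -0.1051328, F(0.8) = 0.2256737
u_2 = 0.8000000 − 0.2256737·(0.8000000 − 0.6000000) / (0.2256737 − (-0.1051328)) = 0.8000000 − (0.0451347)/(0.3308065) = 0.6635615
F(0.6635615) = 0.0138845
u_3 = 0.6635615 − 0.0138845·(0.6635615 − 0.8000000) / (0.0138845 − 0.2256737) = 0.6635615 − (-0.0018944)/(-0.2117892) = 0.6546169

0.66356, 0.65462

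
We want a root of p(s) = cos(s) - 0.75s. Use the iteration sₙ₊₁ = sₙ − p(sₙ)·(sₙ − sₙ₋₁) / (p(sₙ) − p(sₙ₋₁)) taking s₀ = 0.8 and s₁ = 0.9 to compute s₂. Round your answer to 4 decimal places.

p(0.8) = 0.096707, p(0.9) = -0.053390
s₂ = 0.900000 − (-0.053390)·(0.900000 − 0.800000) / (-0.053390 − 0.096707) = 0.900000 − (-0.005339)/(-0.150097) = 0.864430

0.8644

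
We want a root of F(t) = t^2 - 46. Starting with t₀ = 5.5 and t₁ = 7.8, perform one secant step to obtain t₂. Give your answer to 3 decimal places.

6.684

F(5.5) = -15.75000, F(7.8) = 14.84000
t₂ = 7.80000 − 14.84000·(7.80000 − 5.50000) / (14.84000 − (-15.75000)) = 7.80000 − (34.13200)/(30.59000) = 6.68421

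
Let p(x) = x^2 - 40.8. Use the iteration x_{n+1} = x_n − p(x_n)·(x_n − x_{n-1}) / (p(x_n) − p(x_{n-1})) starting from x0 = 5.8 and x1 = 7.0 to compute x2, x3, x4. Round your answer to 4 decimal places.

6.3594, 6.3862, 6.3875

p(5.8) = -7.160000, p(7.0) = 8.200000
x2 = 7.000000 − 8.200000·(7.000000 − 5.800000) / (8.200000 − (-7.160000)) = 7.000000 − (9.840000)/(15.360000) = 6.359375
p(6.359375) = -0.358350
x3 = 6.359375 − (-0.358350)·(6.359375 − 7.000000) / (-0.358350 − 8.200000) = 6.359375 − (0.229568)/(-8.558350) = 6.386199
p(6.386199) = -0.016464
x4 = 6.386199 − (-0.016464)·(6.386199 − 6.359375) / (-0.016464 − (-0.358350)) = 6.386199 − (-0.000442)/(0.341885) = 6.387491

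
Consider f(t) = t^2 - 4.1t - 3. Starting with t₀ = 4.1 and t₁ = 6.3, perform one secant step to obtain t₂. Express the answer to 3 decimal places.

f(4.1) = -3.00000, f(6.3) = 10.86000
t₂ = 6.30000 − 10.86000·(6.30000 − 4.10000) / (10.86000 − (-3.00000)) = 6.30000 − (23.89200)/(13.86000) = 4.57619

4.576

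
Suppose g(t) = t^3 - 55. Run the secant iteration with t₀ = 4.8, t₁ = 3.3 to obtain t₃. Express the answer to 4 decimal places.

3.8207

g(4.8) = 55.592000, g(3.3) = -19.063000
t₂ = 3.300000 − (-19.063000)·(3.300000 − 4.800000) / (-19.063000 − 55.592000) = 3.300000 − (28.594500)/(-74.655000) = 3.683022
g(3.683022) = -5.041096
t₃ = 3.683022 − (-5.041096)·(3.683022 − 3.300000) / (-5.041096 − (-19.063000)) = 3.683022 − (-1.930850)/(14.021904) = 3.820724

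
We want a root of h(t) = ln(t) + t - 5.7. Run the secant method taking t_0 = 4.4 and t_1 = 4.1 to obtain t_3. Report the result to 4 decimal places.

4.2525

h(4.4) = 0.181605, h(4.1) = -0.189013
t_2 = 4.100000 − (-0.189013)·(4.100000 − 4.400000) / (-0.189013 − 0.181605) = 4.100000 − (0.056704)/(-0.370618) = 4.252998
h(4.252998) = 0.000623
t_3 = 4.252998 − 0.000623·(4.252998 − 4.100000) / (0.000623 − (-0.189013)) = 4.252998 − (0.000095)/(0.189636) = 4.252496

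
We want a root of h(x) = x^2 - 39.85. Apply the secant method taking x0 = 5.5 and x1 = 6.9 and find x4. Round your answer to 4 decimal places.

6.3127

h(5.5) = -9.600000, h(6.9) = 7.760000
x2 = 6.900000 − 7.760000·(6.900000 − 5.500000) / (7.760000 − (-9.600000)) = 6.900000 − (10.864000)/(17.360000) = 6.274194
h(6.274194) = -0.484495
x3 = 6.274194 − (-0.484495)·(6.274194 − 6.900000) / (-0.484495 − 7.760000) = 6.274194 − (0.303200)/(-8.244495) = 6.310970
h(6.310970) = -0.021662
x4 = 6.310970 − (-0.021662)·(6.310970 − 6.274194) / (-0.021662 − (-0.484495)) = 6.310970 − (-0.000797)/(0.462833) = 6.312691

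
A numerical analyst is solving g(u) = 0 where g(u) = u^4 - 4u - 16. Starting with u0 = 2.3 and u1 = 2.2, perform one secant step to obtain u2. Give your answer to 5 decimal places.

g(2.3) = 2.7841000, g(2.2) = -1.3744000
u2 = 2.2000000 − (-1.3744000)·(2.2000000 − 2.3000000) / (-1.3744000 − 2.7841000) = 2.2000000 − (0.1374400)/(-4.1585000) = 2.2330504

2.23305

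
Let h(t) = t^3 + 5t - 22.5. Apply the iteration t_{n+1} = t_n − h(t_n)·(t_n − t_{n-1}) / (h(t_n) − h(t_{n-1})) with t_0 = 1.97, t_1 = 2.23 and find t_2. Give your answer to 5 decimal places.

h(1.97) = -5.0046270, h(2.23) = -0.2604330
t_2 = 2.2300000 − (-0.2604330)·(2.2300000 − 1.9700000) / (-0.2604330 − (-5.0046270)) = 2.2300000 − (-0.0677126)/(4.7441940) = 2.2442727

2.24427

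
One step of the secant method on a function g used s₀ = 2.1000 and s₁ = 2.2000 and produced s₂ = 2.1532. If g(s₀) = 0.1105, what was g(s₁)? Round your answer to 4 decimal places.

The secant line through (2.1000, 0.1105) and (2.2000, g(s₁)) crosses zero at s₂ = 2.1532.
So (2.1000, 0.1105), (2.2000, g(s₁)), (2.1532, 0) are collinear:
g(s₁) = 0.1105 · (2.2000 − 2.1532) / (2.1000 − 2.1532) = 0.1105 · (0.046800)/(-0.053200) = -0.097207

-0.0972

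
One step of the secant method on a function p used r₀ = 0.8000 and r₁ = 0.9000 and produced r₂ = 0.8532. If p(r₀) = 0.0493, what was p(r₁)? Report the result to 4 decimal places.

The secant line through (0.8000, 0.0493) and (0.9000, p(r₁)) crosses zero at r₂ = 0.8532.
So (0.8000, 0.0493), (0.9000, p(r₁)), (0.8532, 0) are collinear:
p(r₁) = 0.0493 · (0.9000 − 0.8532) / (0.8000 − 0.8532) = 0.0493 · (0.046800)/(-0.053200) = -0.043369

-0.0434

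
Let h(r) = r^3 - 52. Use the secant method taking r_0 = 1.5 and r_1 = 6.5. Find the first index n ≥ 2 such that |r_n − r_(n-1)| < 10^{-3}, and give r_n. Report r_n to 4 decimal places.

h(1.5) = -48.625000, h(6.5) = 222.625000
r_2 = 6.500000 − 222.625000·(5.000000)/(271.250000) = 2.396313;  |Δ| = 4.103687
h(2.396313) = -38.239607
r_3 = 2.396313 − (-38.239607)·(-4.103687)/(-260.864607) = 2.997864;  |Δ| = 0.601551
h(2.997864) = -25.057621
r_4 = 2.997864 − (-25.057621)·(0.601551)/(13.181986) = 4.141352;  |Δ| = 1.143488
h(4.141352) = 19.027481
r_5 = 4.141352 − 19.027481·(1.143488)/(44.085102) = 3.647814;  |Δ| = 0.493538
h(3.647814) = -3.460208
r_6 = 3.647814 − (-3.460208)·(-0.493538)/(-22.487689) = 3.723755;  |Δ| = 0.075941
h(3.723755) = -0.365108
r_7 = 3.723755 − (-0.365108)·(0.075941)/(3.095100) = 3.732713;  |Δ| = 0.008958
h(3.732713) = 0.008445
r_8 = 3.732713 − 0.008445·(0.008958)/(0.373553) = 3.732511;  |Δ| = 0.000203
|r_8 − r_7| = 0.000203 < 10^{-3}

n = 8, r_n = 3.7325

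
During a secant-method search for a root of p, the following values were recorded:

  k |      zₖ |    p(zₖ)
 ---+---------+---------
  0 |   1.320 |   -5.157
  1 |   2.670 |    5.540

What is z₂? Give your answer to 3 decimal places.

1.971

z₂ = 2.670 − 5.540·(2.670 − 1.320) / (5.540 − (-5.157))
   = 2.670 − (7.47900)/(10.69700) = 1.97083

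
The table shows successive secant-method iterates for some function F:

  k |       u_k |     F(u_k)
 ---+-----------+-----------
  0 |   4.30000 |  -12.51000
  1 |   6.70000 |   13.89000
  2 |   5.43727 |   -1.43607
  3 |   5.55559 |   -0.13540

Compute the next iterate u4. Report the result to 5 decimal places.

u4 = 5.55559 − (-0.13540)·(5.55559 − 5.43727) / (-0.13540 − (-1.43607))
   = 5.55559 − (-0.0160205)/(1.3006700) = 5.5679071

5.56791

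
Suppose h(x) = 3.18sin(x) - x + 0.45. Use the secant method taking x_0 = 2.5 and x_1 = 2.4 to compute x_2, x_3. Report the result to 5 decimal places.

h(2.5) = -0.1468586, h(2.4) = 0.1979729
x_2 = 2.4000000 − 0.1979729·(2.4000000 − 2.5000000) / (0.1979729 − (-0.1468586)) = 2.4000000 − (-0.0197973)/(0.3448315) = 2.4574115
h(2.4574115) = 0.0024715
x_3 = 2.4574115 − 0.0024715·(2.4574115 − 2.4000000) / (0.0024715 − 0.1979729) = 2.4574115 − (0.0001419)/(-0.1955014) = 2.4581373

2.45741, 2.45814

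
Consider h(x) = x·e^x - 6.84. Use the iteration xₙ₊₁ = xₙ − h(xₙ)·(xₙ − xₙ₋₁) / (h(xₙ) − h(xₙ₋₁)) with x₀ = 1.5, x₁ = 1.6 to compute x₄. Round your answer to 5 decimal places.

1.51041

h(1.5) = -0.1174664, h(1.6) = 1.0848519
x₂ = 1.6000000 − 1.0848519·(1.6000000 − 1.5000000) / (1.0848519 − (-0.1174664)) = 1.6000000 − (0.1084852)/(1.2023183) = 1.5097700
h(1.5097700) = -0.0072495
x₃ = 1.5097700 − (-0.0072495)·(1.5097700 − 1.6000000) / (-0.0072495 − 1.0848519) = 1.5097700 − (0.0006541)/(-1.0921013) = 1.5103689
h(1.5103689) = -0.0004434
x₄ = 1.5103689 − (-0.0004434)·(1.5103689 − 1.5097700) / (-0.0004434 − (-0.0072495)) = 1.5103689 − (-0.0000003)/(0.0068060) = 1.5104080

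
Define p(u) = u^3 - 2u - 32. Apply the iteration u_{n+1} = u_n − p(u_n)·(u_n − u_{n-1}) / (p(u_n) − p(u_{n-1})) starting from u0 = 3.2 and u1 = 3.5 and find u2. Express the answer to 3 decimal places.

p(3.2) = -5.63200, p(3.5) = 3.87500
u2 = 3.50000 − 3.87500·(3.50000 − 3.20000) / (3.87500 − (-5.63200)) = 3.50000 − (1.16250)/(9.50700) = 3.37772

3.378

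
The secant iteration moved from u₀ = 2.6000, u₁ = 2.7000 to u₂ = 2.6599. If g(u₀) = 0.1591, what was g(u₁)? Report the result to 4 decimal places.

The secant line through (2.6000, 0.1591) and (2.7000, g(u₁)) crosses zero at u₂ = 2.6599.
So (2.6000, 0.1591), (2.7000, g(u₁)), (2.6599, 0) are collinear:
g(u₁) = 0.1591 · (2.7000 − 2.6599) / (2.6000 − 2.6599) = 0.1591 · (0.040100)/(-0.059900) = -0.106509

-0.1065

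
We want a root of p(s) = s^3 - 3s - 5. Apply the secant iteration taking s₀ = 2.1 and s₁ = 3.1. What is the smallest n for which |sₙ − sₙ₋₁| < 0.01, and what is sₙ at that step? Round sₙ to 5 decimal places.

n = 5, sₙ = 2.27901

p(2.1) = -2.0390000, p(3.1) = 15.4910000
s₂ = 3.1000000 − 15.4910000·(1.0000000)/(17.5300000) = 2.2163149;  |Δ| = 0.8836851
p(2.2163149) = -0.7622914
s₃ = 2.2163149 − (-0.7622914)·(-0.8836851)/(-16.2532914) = 2.2577604;  |Δ| = 0.0414455
p(2.2577604) = -0.2643885
s₄ = 2.2577604 − (-0.2643885)·(0.0414455)/(0.4979029) = 2.2797681;  |Δ| = 0.0220077
p(2.2797681) = 0.0094315
s₅ = 2.2797681 − 0.0094315·(0.0220077)/(0.2738199) = 2.2790101;  |Δ| = 0.0007580
|s₅ − s₄| = 0.0007580 < 0.01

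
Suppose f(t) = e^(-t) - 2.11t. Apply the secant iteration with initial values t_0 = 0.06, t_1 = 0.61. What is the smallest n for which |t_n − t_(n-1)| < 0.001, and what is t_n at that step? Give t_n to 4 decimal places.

n = 4, t_n = 0.3380

f(0.06) = 0.815165, f(0.61) = -0.743749
t_2 = 0.610000 − (-0.743749)·(0.550000)/(-1.558914) = 0.347598;  |Δ| = 0.262402
f(0.347598) = -0.027049
t_3 = 0.347598 − (-0.027049)·(-0.262402)/(0.716700) = 0.337695;  |Δ| = 0.009903
f(0.337695) = 0.000877
t_4 = 0.337695 − 0.000877·(-0.009903)/(0.027926) = 0.338006;  |Δ| = 0.000311
|t_4 − t_3| = 0.000311 < 0.001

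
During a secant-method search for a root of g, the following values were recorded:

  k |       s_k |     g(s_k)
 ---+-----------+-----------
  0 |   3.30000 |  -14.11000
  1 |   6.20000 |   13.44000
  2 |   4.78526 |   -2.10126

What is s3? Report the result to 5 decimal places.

4.97654

s3 = 4.78526 − (-2.10126)·(4.78526 − 6.20000) / (-2.10126 − 13.44000)
   = 4.78526 − (2.9727366)/(-15.5412600) = 4.9765403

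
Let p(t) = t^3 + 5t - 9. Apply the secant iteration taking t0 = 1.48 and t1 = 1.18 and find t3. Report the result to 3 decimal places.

1.330

p(1.48) = 1.64179, p(1.18) = -1.45697
t2 = 1.18000 − (-1.45697)·(1.18000 − 1.48000) / (-1.45697 − 1.64179) = 1.18000 − (0.43709)/(-3.09876) = 1.32105
p(1.32105) = -0.08926
t3 = 1.32105 − (-0.08926)·(1.32105 − 1.18000) / (-0.08926 − (-1.45697)) = 1.32105 − (-0.01259)/(1.36771) = 1.33026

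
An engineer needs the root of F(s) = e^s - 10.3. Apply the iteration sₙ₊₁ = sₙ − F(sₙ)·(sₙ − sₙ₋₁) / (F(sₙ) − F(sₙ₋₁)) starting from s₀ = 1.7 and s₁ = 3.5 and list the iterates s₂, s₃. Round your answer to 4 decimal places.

F(1.7) = -4.826053, F(3.5) = 22.815452
s₂ = 3.500000 − 22.815452·(3.500000 − 1.700000) / (22.815452 − (-4.826053)) = 3.500000 − (41.067814)/(27.641505) = 2.014270
F(2.014270) = -2.804746
s₃ = 2.014270 − (-2.804746)·(2.014270 − 3.500000) / (-2.804746 − 22.815452) = 2.014270 − (4.167096)/(-25.620198) = 2.176919

2.0143, 2.1769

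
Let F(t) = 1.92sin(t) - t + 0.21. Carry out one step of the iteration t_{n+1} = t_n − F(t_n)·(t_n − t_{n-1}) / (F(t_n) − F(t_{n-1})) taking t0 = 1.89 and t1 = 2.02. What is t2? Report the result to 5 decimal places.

1.97319

F(1.89) = 0.1430124, F(2.02) = -0.0804771
t2 = 2.0200000 − (-0.0804771)·(2.0200000 − 1.8900000) / (-0.0804771 − 0.1430124) = 2.0200000 − (-0.0104620)/(-0.2234895) = 1.9731879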